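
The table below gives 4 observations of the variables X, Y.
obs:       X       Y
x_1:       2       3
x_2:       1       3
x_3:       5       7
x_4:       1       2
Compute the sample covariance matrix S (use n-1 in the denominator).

Step 1 — column means:
  mean(X) = (2 + 1 + 5 + 1) / 4 = 9/4 = 2.25
  mean(Y) = (3 + 3 + 7 + 2) / 4 = 15/4 = 3.75

Step 2 — sample covariance S[i,j] = (1/(n-1)) · Σ_k (x_{k,i} - mean_i) · (x_{k,j} - mean_j), with n-1 = 3.
  S[X,X] = ((-0.25)·(-0.25) + (-1.25)·(-1.25) + (2.75)·(2.75) + (-1.25)·(-1.25)) / 3 = 10.75/3 = 3.5833
  S[X,Y] = ((-0.25)·(-0.75) + (-1.25)·(-0.75) + (2.75)·(3.25) + (-1.25)·(-1.75)) / 3 = 12.25/3 = 4.0833
  S[Y,Y] = ((-0.75)·(-0.75) + (-0.75)·(-0.75) + (3.25)·(3.25) + (-1.75)·(-1.75)) / 3 = 14.75/3 = 4.9167

S is symmetric (S[j,i] = S[i,j]). Assembling:

S = [[3.5833, 4.0833],
 [4.0833, 4.9167]]


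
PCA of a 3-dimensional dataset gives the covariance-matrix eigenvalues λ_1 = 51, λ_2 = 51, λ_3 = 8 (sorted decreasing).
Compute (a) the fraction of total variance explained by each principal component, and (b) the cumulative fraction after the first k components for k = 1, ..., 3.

Step 1 — total variance = trace(Sigma) = Σ λ_i = 51 + 51 + 8 = 110.

Step 2 — fraction explained by component i = λ_i / Σ λ:
  PC1: 51/110 = 0.4636
  PC2: 51/110 = 0.4636
  PC3: 8/110 = 0.0727

Step 3 — cumulative fraction after k components = (λ_1 + ... + λ_k) / Σ λ:
  k = 1: 51/110 = 0.4636
  k = 2: (51 + 51)/110 = 102/110 = 0.9273
  k = 3: (51 + 51 + 8)/110 = 110/110 = 1

Summary (fraction, with percent):

explained: PC1 0.4636 (46.36%), PC2 0.4636 (46.36%), PC3 0.0727 (7.27%);  cumulative: 0.4636, 0.9273, 1


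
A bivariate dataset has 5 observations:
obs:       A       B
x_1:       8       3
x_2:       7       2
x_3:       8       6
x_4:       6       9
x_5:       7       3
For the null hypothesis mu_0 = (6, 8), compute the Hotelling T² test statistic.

Step 1 — sample mean vector:
  mean(A) = (8 + 7 + 8 + 6 + 7) / 5 = 36/5 = 7.2
  mean(B) = (3 + 2 + 6 + 9 + 3) / 5 = 23/5 = 4.6
  x̄ = (7.2, 4.6),  deviation x̄ - mu_0 = (7.2, 4.6) - (6, 8) = (1.2, -3.4).

Step 2 — sample covariance matrix, S[i,j] = (1/(n-1)) · Σ_k (x_{k,i} - mean_i) · (x_{k,j} - mean_j), divisor n-1 = 4:
  S[A,A] = ((0.8)·(0.8) + (-0.2)·(-0.2) + (0.8)·(0.8) + (-1.2)·(-1.2) + (-0.2)·(-0.2)) / 4 = 2.8/4 = 0.7
  S[A,B] = ((0.8)·(-1.6) + (-0.2)·(-2.6) + (0.8)·(1.4) + (-1.2)·(4.4) + (-0.2)·(-1.6)) / 4 = -4.6/4 = -1.15
  S[B,B] = ((-1.6)·(-1.6) + (-2.6)·(-2.6) + (1.4)·(1.4) + (4.4)·(4.4) + (-1.6)·(-1.6)) / 4 = 33.2/4 = 8.3
  S = [[0.7, -1.15],
 [-1.15, 8.3]].

Step 3 — invert S. det(S) = 0.7·8.3 - (-1.15)² = 4.4875.
  S^{-1} = (1/det) · [[d, -b], [-b, a]] = [[1.8496, 0.2563],
 [0.2563, 0.156]].

Step 4 — quadratic form (x̄ - mu_0)^T · S^{-1} · (x̄ - mu_0):
  S^{-1} · (x̄ - mu_0) = (1.3482, -0.2228),
  (x̄ - mu_0)^T · [...] = (1.2)·(1.3482) + (-3.4)·(-0.2228) = 2.3755.

Step 5 — scale by n: T² = 5 · 2.3755 = 11.8774.

T² ≈ 11.8774


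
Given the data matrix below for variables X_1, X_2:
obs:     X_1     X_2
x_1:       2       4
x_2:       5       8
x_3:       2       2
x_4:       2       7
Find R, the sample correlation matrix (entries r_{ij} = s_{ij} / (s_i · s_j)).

Step 1 — column means:
  mean(X_1) = (2 + 5 + 2 + 2) / 4 = 11/4 = 2.75
  mean(X_2) = (4 + 8 + 2 + 7) / 4 = 21/4 = 5.25

Step 2 — sample variances and covariances s[i,j] = (1/(n-1)) · Σ_k (x_{k,i} - mean_i) · (x_{k,j} - mean_j), with n-1 = 3:
  s[X_1,X_1] = ((-0.75)·(-0.75) + (2.25)·(2.25) + (-0.75)·(-0.75) + (-0.75)·(-0.75)) / 3 = 6.75/3 = 2.25
  s[X_1,X_2] = ((-0.75)·(-1.25) + (2.25)·(2.75) + (-0.75)·(-3.25) + (-0.75)·(1.75)) / 3 = 8.25/3 = 2.75
  s[X_2,X_2] = ((-1.25)·(-1.25) + (2.75)·(2.75) + (-3.25)·(-3.25) + (1.75)·(1.75)) / 3 = 22.75/3 = 7.5833
  Sample standard deviations s_i = √(s[i,i]):
  s(X_1) = √(2.25) = 1.5
  s(X_2) = √(7.5833) = 2.7538

Step 3 — r_{ij} = s_{ij} / (s_i · s_j):
  r[X_1,X_1] = 1 (diagonal).
  r[X_1,X_2] = 2.75 / (1.5 · 2.7538) = 2.75 / 4.1307 = 0.6658
  r[X_2,X_2] = 1 (diagonal).

R is symmetric with unit diagonal. Assembling:

R = [[1, 0.6658],
 [0.6658, 1]]


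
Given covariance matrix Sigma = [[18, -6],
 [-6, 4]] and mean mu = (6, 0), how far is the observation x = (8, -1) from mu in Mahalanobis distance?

Step 1 — centre the observation: (x - mu) = (2, -1).

Step 2 — invert Sigma. det(Sigma) = 18·4 - (-6)² = 36.
  Sigma^{-1} = (1/det) · [[d, -b], [-b, a]] = [[0.1111, 0.1667],
 [0.1667, 0.5]].

Step 3 — form the quadratic (x - mu)^T · Sigma^{-1} · (x - mu):
  Sigma^{-1} · (x - mu) = (0.0556, -0.1667).
  (x - mu)^T · [Sigma^{-1} · (x - mu)] = (2)·(0.0556) + (-1)·(-0.1667) = 0.2778.

Step 4 — take square root: d = √(0.2778) ≈ 0.527.

d(x, mu) = √(0.2778) ≈ 0.527


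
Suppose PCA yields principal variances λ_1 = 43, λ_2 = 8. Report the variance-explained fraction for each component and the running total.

Step 1 — total variance = trace(Sigma) = Σ λ_i = 43 + 8 = 51.

Step 2 — fraction explained by component i = λ_i / Σ λ:
  PC1: 43/51 = 0.8431
  PC2: 8/51 = 0.1569

Step 3 — cumulative fraction after k components = (λ_1 + ... + λ_k) / Σ λ:
  k = 1: 43/51 = 0.8431
  k = 2: (43 + 8)/51 = 51/51 = 1

Summary (fraction, with percent):

explained: PC1 0.8431 (84.31%), PC2 0.1569 (15.69%);  cumulative: 0.8431, 1


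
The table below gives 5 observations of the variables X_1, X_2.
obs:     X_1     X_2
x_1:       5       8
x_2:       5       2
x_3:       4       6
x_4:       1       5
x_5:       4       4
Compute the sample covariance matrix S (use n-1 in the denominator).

Step 1 — column means:
  mean(X_1) = (5 + 5 + 4 + 1 + 4) / 5 = 19/5 = 3.8
  mean(X_2) = (8 + 2 + 6 + 5 + 4) / 5 = 25/5 = 5

Step 2 — sample covariance S[i,j] = (1/(n-1)) · Σ_k (x_{k,i} - mean_i) · (x_{k,j} - mean_j), with n-1 = 4.
  S[X_1,X_1] = ((1.2)·(1.2) + (1.2)·(1.2) + (0.2)·(0.2) + (-2.8)·(-2.8) + (0.2)·(0.2)) / 4 = 10.8/4 = 2.7
  S[X_1,X_2] = ((1.2)·(3) + (1.2)·(-3) + (0.2)·(1) + (-2.8)·(0) + (0.2)·(-1)) / 4 = 0/4 = 0
  S[X_2,X_2] = ((3)·(3) + (-3)·(-3) + (1)·(1) + (0)·(0) + (-1)·(-1)) / 4 = 20/4 = 5

S is symmetric (S[j,i] = S[i,j]). Assembling:

S = [[2.7, 0],
 [0, 5]]


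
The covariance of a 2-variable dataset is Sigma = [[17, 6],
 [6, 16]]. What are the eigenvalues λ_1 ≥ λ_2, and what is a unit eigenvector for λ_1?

Step 1 — characteristic polynomial of 2×2 Sigma:
  det(Sigma - λI) = λ² - trace · λ + det = 0.
  trace = 17 + 16 = 33, det = 17·16 - (6)² = 236.
Step 2 — discriminant:
  Δ = trace² - 4·det = 1089 - 944 = 145.
Step 3 — eigenvalues:
  λ = (trace ± √Δ)/2 = (33 ± 12.0416)/2,
  λ_1 = 22.5208,  λ_2 = 10.4792.

Step 4 — unit eigenvector for λ_1: solve (Sigma - λ_1 I)v = 0. First row:
  (17 - 22.5208)·v_x + (6)·v_y = 0, i.e. (-5.5208)·v_x + (6)·v_y = 0,
  so v ∝ (b, λ_1 - a) = (6, 5.5208) = u.
  ||u|| = √((6)² + (5.5208)²) = √(66.4792) ≈ 8.1535,
  v_1 = u/||u|| ≈ (0.7359, 0.6771) (||v_1|| = 1).

λ_1 = 22.5208,  λ_2 = 10.4792;  v_1 ≈ (0.7359, 0.6771)


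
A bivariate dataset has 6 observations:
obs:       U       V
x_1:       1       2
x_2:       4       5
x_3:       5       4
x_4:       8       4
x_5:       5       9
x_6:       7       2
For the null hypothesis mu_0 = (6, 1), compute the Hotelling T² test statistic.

Step 1 — sample mean vector:
  mean(U) = (1 + 4 + 5 + 8 + 5 + 7) / 6 = 30/6 = 5
  mean(V) = (2 + 5 + 4 + 4 + 9 + 2) / 6 = 26/6 = 4.3333
  x̄ = (5, 4.3333),  deviation x̄ - mu_0 = (5, 4.3333) - (6, 1) = (-1, 3.3333).

Step 2 — sample covariance matrix, S[i,j] = (1/(n-1)) · Σ_k (x_{k,i} - mean_i) · (x_{k,j} - mean_j), divisor n-1 = 5:
  S[U,U] = ((-4)·(-4) + (-1)·(-1) + (0)·(0) + (3)·(3) + (0)·(0) + (2)·(2)) / 5 = 30/5 = 6
  S[U,V] = ((-4)·(-2.3333) + (-1)·(0.6667) + (0)·(-0.3333) + (3)·(-0.3333) + (0)·(4.6667) + (2)·(-2.3333)) / 5 = 3/5 = 0.6
  S[V,V] = ((-2.3333)·(-2.3333) + (0.6667)·(0.6667) + (-0.3333)·(-0.3333) + (-0.3333)·(-0.3333) + (4.6667)·(4.6667) + (-2.3333)·(-2.3333)) / 5 = 33.3333/5 = 6.6667
  S = [[6, 0.6],
 [0.6, 6.6667]].

Step 3 — invert S. det(S) = 6·6.6667 - (0.6)² = 39.64.
  S^{-1} = (1/det) · [[d, -b], [-b, a]] = [[0.1682, -0.0151],
 [-0.0151, 0.1514]].

Step 4 — quadratic form (x̄ - mu_0)^T · S^{-1} · (x̄ - mu_0):
  S^{-1} · (x̄ - mu_0) = (-0.2186, 0.5197),
  (x̄ - mu_0)^T · [...] = (-1)·(-0.2186) + (3.3333)·(0.5197) = 1.9509.

Step 5 — scale by n: T² = 6 · 1.9509 = 11.7053.

T² ≈ 11.7053


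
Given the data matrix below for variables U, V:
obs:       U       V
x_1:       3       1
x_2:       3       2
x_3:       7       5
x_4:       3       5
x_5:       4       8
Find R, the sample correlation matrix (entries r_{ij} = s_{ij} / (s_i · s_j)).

Step 1 — column means:
  mean(U) = (3 + 3 + 7 + 3 + 4) / 5 = 20/5 = 4
  mean(V) = (1 + 2 + 5 + 5 + 8) / 5 = 21/5 = 4.2

Step 2 — sample variances and covariances s[i,j] = (1/(n-1)) · Σ_k (x_{k,i} - mean_i) · (x_{k,j} - mean_j), with n-1 = 4:
  s[U,U] = ((-1)·(-1) + (-1)·(-1) + (3)·(3) + (-1)·(-1) + (0)·(0)) / 4 = 12/4 = 3
  s[U,V] = ((-1)·(-3.2) + (-1)·(-2.2) + (3)·(0.8) + (-1)·(0.8) + (0)·(3.8)) / 4 = 7/4 = 1.75
  s[V,V] = ((-3.2)·(-3.2) + (-2.2)·(-2.2) + (0.8)·(0.8) + (0.8)·(0.8) + (3.8)·(3.8)) / 4 = 30.8/4 = 7.7
  Sample standard deviations s_i = √(s[i,i]):
  s(U) = √(3) = 1.7321
  s(V) = √(7.7) = 2.7749

Step 3 — r_{ij} = s_{ij} / (s_i · s_j):
  r[U,U] = 1 (diagonal).
  r[U,V] = 1.75 / (1.7321 · 2.7749) = 1.75 / 4.8062 = 0.3641
  r[V,V] = 1 (diagonal).

R is symmetric with unit diagonal. Assembling:

R = [[1, 0.3641],
 [0.3641, 1]]


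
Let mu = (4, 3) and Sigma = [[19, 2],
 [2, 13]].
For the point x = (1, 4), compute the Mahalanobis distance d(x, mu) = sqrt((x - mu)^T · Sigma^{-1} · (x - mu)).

Step 1 — centre the observation: (x - mu) = (-3, 1).

Step 2 — invert Sigma. det(Sigma) = 19·13 - (2)² = 243.
  Sigma^{-1} = (1/det) · [[d, -b], [-b, a]] = [[0.0535, -0.0082],
 [-0.0082, 0.0782]].

Step 3 — form the quadratic (x - mu)^T · Sigma^{-1} · (x - mu):
  Sigma^{-1} · (x - mu) = (-0.1687, 0.1029).
  (x - mu)^T · [Sigma^{-1} · (x - mu)] = (-3)·(-0.1687) + (1)·(0.1029) = 0.6091.

Step 4 — take square root: d = √(0.6091) ≈ 0.7804.

d(x, mu) = √(0.6091) ≈ 0.7804


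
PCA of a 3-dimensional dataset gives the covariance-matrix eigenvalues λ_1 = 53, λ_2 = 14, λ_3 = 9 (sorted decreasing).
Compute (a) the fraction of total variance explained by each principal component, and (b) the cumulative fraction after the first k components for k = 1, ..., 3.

Step 1 — total variance = trace(Sigma) = Σ λ_i = 53 + 14 + 9 = 76.

Step 2 — fraction explained by component i = λ_i / Σ λ:
  PC1: 53/76 = 0.6974
  PC2: 14/76 = 0.1842
  PC3: 9/76 = 0.1184

Step 3 — cumulative fraction after k components = (λ_1 + ... + λ_k) / Σ λ:
  k = 1: 53/76 = 0.6974
  k = 2: (53 + 14)/76 = 67/76 = 0.8816
  k = 3: (53 + 14 + 9)/76 = 76/76 = 1

Summary (fraction, with percent):

explained: PC1 0.6974 (69.74%), PC2 0.1842 (18.42%), PC3 0.1184 (11.84%);  cumulative: 0.6974, 0.8816, 1


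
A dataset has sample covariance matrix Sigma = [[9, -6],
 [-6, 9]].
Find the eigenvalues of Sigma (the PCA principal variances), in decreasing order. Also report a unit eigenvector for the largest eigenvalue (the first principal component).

Step 1 — characteristic polynomial of 2×2 Sigma:
  det(Sigma - λI) = λ² - trace · λ + det = 0.
  trace = 9 + 9 = 18, det = 9·9 - (-6)² = 45.
Step 2 — discriminant:
  Δ = trace² - 4·det = 324 - 180 = 144.
Step 3 — eigenvalues:
  λ = (trace ± √Δ)/2 = (18 ± 12)/2,
  λ_1 = 15,  λ_2 = 3.

Step 4 — unit eigenvector for λ_1: solve (Sigma - λ_1 I)v = 0. First row:
  (9 - 15)·v_x + (-6)·v_y = 0, i.e. (-6)·v_x + (-6)·v_y = 0,
  so v ∝ (b, λ_1 - a) = (-6, 6); multiply by -1 so the first entry is positive: u = (6, -6).
  ||u|| = √((6)² + (-6)²) = √(72) ≈ 8.4853,
  v_1 = u/||u|| ≈ (0.7071, -0.7071) (||v_1|| = 1).

λ_1 = 15,  λ_2 = 3;  v_1 ≈ (0.7071, -0.7071)


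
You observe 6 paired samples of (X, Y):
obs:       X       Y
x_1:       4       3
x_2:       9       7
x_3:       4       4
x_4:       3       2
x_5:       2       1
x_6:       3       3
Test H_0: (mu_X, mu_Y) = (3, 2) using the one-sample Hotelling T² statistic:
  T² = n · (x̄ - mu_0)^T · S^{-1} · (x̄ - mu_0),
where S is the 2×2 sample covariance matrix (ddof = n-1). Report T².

Step 1 — sample mean vector:
  mean(X) = (4 + 9 + 4 + 3 + 2 + 3) / 6 = 25/6 = 4.1667
  mean(Y) = (3 + 7 + 4 + 2 + 1 + 3) / 6 = 20/6 = 3.3333
  x̄ = (4.1667, 3.3333),  deviation x̄ - mu_0 = (4.1667, 3.3333) - (3, 2) = (1.1667, 1.3333).

Step 2 — sample covariance matrix, S[i,j] = (1/(n-1)) · Σ_k (x_{k,i} - mean_i) · (x_{k,j} - mean_j), divisor n-1 = 5:
  S[X,X] = ((-0.1667)·(-0.1667) + (4.8333)·(4.8333) + (-0.1667)·(-0.1667) + (-1.1667)·(-1.1667) + (-2.1667)·(-2.1667) + (-1.1667)·(-1.1667)) / 5 = 30.8333/5 = 6.1667
  S[X,Y] = ((-0.1667)·(-0.3333) + (4.8333)·(3.6667) + (-0.1667)·(0.6667) + (-1.1667)·(-1.3333) + (-2.1667)·(-2.3333) + (-1.1667)·(-0.3333)) / 5 = 24.6667/5 = 4.9333
  S[Y,Y] = ((-0.3333)·(-0.3333) + (3.6667)·(3.6667) + (0.6667)·(0.6667) + (-1.3333)·(-1.3333) + (-2.3333)·(-2.3333) + (-0.3333)·(-0.3333)) / 5 = 21.3333/5 = 4.2667
  S = [[6.1667, 4.9333],
 [4.9333, 4.2667]].

Step 3 — invert S. det(S) = 6.1667·4.2667 - (4.9333)² = 1.9733.
  S^{-1} = (1/det) · [[d, -b], [-b, a]] = [[2.1622, -2.5],
 [-2.5, 3.125]].

Step 4 — quadratic form (x̄ - mu_0)^T · S^{-1} · (x̄ - mu_0):
  S^{-1} · (x̄ - mu_0) = (-0.8108, 1.25),
  (x̄ - mu_0)^T · [...] = (1.1667)·(-0.8108) + (1.3333)·(1.25) = 0.7207.

Step 5 — scale by n: T² = 6 · 0.7207 = 4.3243.

T² ≈ 4.3243


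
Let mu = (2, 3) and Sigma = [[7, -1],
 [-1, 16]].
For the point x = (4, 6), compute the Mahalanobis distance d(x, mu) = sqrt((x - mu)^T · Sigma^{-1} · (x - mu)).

Step 1 — centre the observation: (x - mu) = (2, 3).

Step 2 — invert Sigma. det(Sigma) = 7·16 - (-1)² = 111.
  Sigma^{-1} = (1/det) · [[d, -b], [-b, a]] = [[0.1441, 0.009],
 [0.009, 0.0631]].

Step 3 — form the quadratic (x - mu)^T · Sigma^{-1} · (x - mu):
  Sigma^{-1} · (x - mu) = (0.3153, 0.2072).
  (x - mu)^T · [Sigma^{-1} · (x - mu)] = (2)·(0.3153) + (3)·(0.2072) = 1.2523.

Step 4 — take square root: d = √(1.2523) ≈ 1.119.

d(x, mu) = √(1.2523) ≈ 1.119


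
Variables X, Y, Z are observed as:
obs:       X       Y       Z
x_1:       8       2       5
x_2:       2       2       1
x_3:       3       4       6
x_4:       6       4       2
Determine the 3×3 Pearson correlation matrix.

Step 1 — column means:
  mean(X) = (8 + 2 + 3 + 6) / 4 = 19/4 = 4.75
  mean(Y) = (2 + 2 + 4 + 4) / 4 = 12/4 = 3
  mean(Z) = (5 + 1 + 6 + 2) / 4 = 14/4 = 3.5

Step 2 — sample variances and covariances s[i,j] = (1/(n-1)) · Σ_k (x_{k,i} - mean_i) · (x_{k,j} - mean_j), with n-1 = 3:
  s[X,X] = ((3.25)·(3.25) + (-2.75)·(-2.75) + (-1.75)·(-1.75) + (1.25)·(1.25)) / 3 = 22.75/3 = 7.5833
  s[X,Y] = ((3.25)·(-1) + (-2.75)·(-1) + (-1.75)·(1) + (1.25)·(1)) / 3 = -1/3 = -0.3333
  s[X,Z] = ((3.25)·(1.5) + (-2.75)·(-2.5) + (-1.75)·(2.5) + (1.25)·(-1.5)) / 3 = 5.5/3 = 1.8333
  s[Y,Y] = ((-1)·(-1) + (-1)·(-1) + (1)·(1) + (1)·(1)) / 3 = 4/3 = 1.3333
  s[Y,Z] = ((-1)·(1.5) + (-1)·(-2.5) + (1)·(2.5) + (1)·(-1.5)) / 3 = 2/3 = 0.6667
  s[Z,Z] = ((1.5)·(1.5) + (-2.5)·(-2.5) + (2.5)·(2.5) + (-1.5)·(-1.5)) / 3 = 17/3 = 5.6667
  Sample standard deviations s_i = √(s[i,i]):
  s(X) = √(7.5833) = 2.7538
  s(Y) = √(1.3333) = 1.1547
  s(Z) = √(5.6667) = 2.3805

Step 3 — r_{ij} = s_{ij} / (s_i · s_j):
  r[X,X] = 1 (diagonal).
  r[X,Y] = -0.3333 / (2.7538 · 1.1547) = -0.3333 / 3.1798 = -0.1048
  r[X,Z] = 1.8333 / (2.7538 · 2.3805) = 1.8333 / 6.5553 = 0.2797
  r[Y,Y] = 1 (diagonal).
  r[Y,Z] = 0.6667 / (1.1547 · 2.3805) = 0.6667 / 2.7487 = 0.2425
  r[Z,Z] = 1 (diagonal).

R is symmetric with unit diagonal. Assembling:

R = [[1, -0.1048, 0.2797],
 [-0.1048, 1, 0.2425],
 [0.2797, 0.2425, 1]]


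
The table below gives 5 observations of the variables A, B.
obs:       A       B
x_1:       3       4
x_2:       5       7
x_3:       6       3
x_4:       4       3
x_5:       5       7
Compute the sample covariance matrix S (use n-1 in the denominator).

Step 1 — column means:
  mean(A) = (3 + 5 + 6 + 4 + 5) / 5 = 23/5 = 4.6
  mean(B) = (4 + 7 + 3 + 3 + 7) / 5 = 24/5 = 4.8

Step 2 — sample covariance S[i,j] = (1/(n-1)) · Σ_k (x_{k,i} - mean_i) · (x_{k,j} - mean_j), with n-1 = 4.
  S[A,A] = ((-1.6)·(-1.6) + (0.4)·(0.4) + (1.4)·(1.4) + (-0.6)·(-0.6) + (0.4)·(0.4)) / 4 = 5.2/4 = 1.3
  S[A,B] = ((-1.6)·(-0.8) + (0.4)·(2.2) + (1.4)·(-1.8) + (-0.6)·(-1.8) + (0.4)·(2.2)) / 4 = 1.6/4 = 0.4
  S[B,B] = ((-0.8)·(-0.8) + (2.2)·(2.2) + (-1.8)·(-1.8) + (-1.8)·(-1.8) + (2.2)·(2.2)) / 4 = 16.8/4 = 4.2

S is symmetric (S[j,i] = S[i,j]). Assembling:

S = [[1.3, 0.4],
 [0.4, 4.2]]


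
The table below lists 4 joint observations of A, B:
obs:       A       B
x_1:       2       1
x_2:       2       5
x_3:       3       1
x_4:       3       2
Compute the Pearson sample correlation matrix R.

Step 1 — column means:
  mean(A) = (2 + 2 + 3 + 3) / 4 = 10/4 = 2.5
  mean(B) = (1 + 5 + 1 + 2) / 4 = 9/4 = 2.25

Step 2 — sample variances and covariances s[i,j] = (1/(n-1)) · Σ_k (x_{k,i} - mean_i) · (x_{k,j} - mean_j), with n-1 = 3:
  s[A,A] = ((-0.5)·(-0.5) + (-0.5)·(-0.5) + (0.5)·(0.5) + (0.5)·(0.5)) / 3 = 1/3 = 0.3333
  s[A,B] = ((-0.5)·(-1.25) + (-0.5)·(2.75) + (0.5)·(-1.25) + (0.5)·(-0.25)) / 3 = -1.5/3 = -0.5
  s[B,B] = ((-1.25)·(-1.25) + (2.75)·(2.75) + (-1.25)·(-1.25) + (-0.25)·(-0.25)) / 3 = 10.75/3 = 3.5833
  Sample standard deviations s_i = √(s[i,i]):
  s(A) = √(0.3333) = 0.5774
  s(B) = √(3.5833) = 1.893

Step 3 — r_{ij} = s_{ij} / (s_i · s_j):
  r[A,A] = 1 (diagonal).
  r[A,B] = -0.5 / (0.5774 · 1.893) = -0.5 / 1.0929 = -0.4575
  r[B,B] = 1 (diagonal).

R is symmetric with unit diagonal. Assembling:

R = [[1, -0.4575],
 [-0.4575, 1]]


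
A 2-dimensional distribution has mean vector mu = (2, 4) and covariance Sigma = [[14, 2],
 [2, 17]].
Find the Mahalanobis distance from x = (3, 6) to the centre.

Step 1 — centre the observation: (x - mu) = (1, 2).

Step 2 — invert Sigma. det(Sigma) = 14·17 - (2)² = 234.
  Sigma^{-1} = (1/det) · [[d, -b], [-b, a]] = [[0.0726, -0.0085],
 [-0.0085, 0.0598]].

Step 3 — form the quadratic (x - mu)^T · Sigma^{-1} · (x - mu):
  Sigma^{-1} · (x - mu) = (0.0556, 0.1111).
  (x - mu)^T · [Sigma^{-1} · (x - mu)] = (1)·(0.0556) + (2)·(0.1111) = 0.2778.

Step 4 — take square root: d = √(0.2778) ≈ 0.527.

d(x, mu) = √(0.2778) ≈ 0.527


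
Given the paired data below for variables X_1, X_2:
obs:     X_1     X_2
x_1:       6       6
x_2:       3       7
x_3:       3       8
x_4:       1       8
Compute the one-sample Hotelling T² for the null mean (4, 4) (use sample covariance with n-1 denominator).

Step 1 — sample mean vector:
  mean(X_1) = (6 + 3 + 3 + 1) / 4 = 13/4 = 3.25
  mean(X_2) = (6 + 7 + 8 + 8) / 4 = 29/4 = 7.25
  x̄ = (3.25, 7.25),  deviation x̄ - mu_0 = (3.25, 7.25) - (4, 4) = (-0.75, 3.25).

Step 2 — sample covariance matrix, S[i,j] = (1/(n-1)) · Σ_k (x_{k,i} - mean_i) · (x_{k,j} - mean_j), divisor n-1 = 3:
  S[X_1,X_1] = ((2.75)·(2.75) + (-0.25)·(-0.25) + (-0.25)·(-0.25) + (-2.25)·(-2.25)) / 3 = 12.75/3 = 4.25
  S[X_1,X_2] = ((2.75)·(-1.25) + (-0.25)·(-0.25) + (-0.25)·(0.75) + (-2.25)·(0.75)) / 3 = -5.25/3 = -1.75
  S[X_2,X_2] = ((-1.25)·(-1.25) + (-0.25)·(-0.25) + (0.75)·(0.75) + (0.75)·(0.75)) / 3 = 2.75/3 = 0.9167
  S = [[4.25, -1.75],
 [-1.75, 0.9167]].

Step 3 — invert S. det(S) = 4.25·0.9167 - (-1.75)² = 0.8333.
  S^{-1} = (1/det) · [[d, -b], [-b, a]] = [[1.1, 2.1],
 [2.1, 5.1]].

Step 4 — quadratic form (x̄ - mu_0)^T · S^{-1} · (x̄ - mu_0):
  S^{-1} · (x̄ - mu_0) = (6, 15),
  (x̄ - mu_0)^T · [...] = (-0.75)·(6) + (3.25)·(15) = 44.25.

Step 5 — scale by n: T² = 4 · 44.25 = 177.

T² ≈ 177


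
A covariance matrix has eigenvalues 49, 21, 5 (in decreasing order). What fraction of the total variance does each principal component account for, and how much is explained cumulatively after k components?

Step 1 — total variance = trace(Sigma) = Σ λ_i = 49 + 21 + 5 = 75.

Step 2 — fraction explained by component i = λ_i / Σ λ:
  PC1: 49/75 = 0.6533
  PC2: 21/75 = 0.28
  PC3: 5/75 = 0.0667

Step 3 — cumulative fraction after k components = (λ_1 + ... + λ_k) / Σ λ:
  k = 1: 49/75 = 0.6533
  k = 2: (49 + 21)/75 = 70/75 = 0.9333
  k = 3: (49 + 21 + 5)/75 = 75/75 = 1

Summary (fraction, with percent):

explained: PC1 0.6533 (65.33%), PC2 0.28 (28%), PC3 0.0667 (6.67%);  cumulative: 0.6533, 0.9333, 1


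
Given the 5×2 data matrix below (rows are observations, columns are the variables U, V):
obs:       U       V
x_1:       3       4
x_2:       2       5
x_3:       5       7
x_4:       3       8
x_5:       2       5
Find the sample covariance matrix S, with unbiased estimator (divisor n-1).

Step 1 — column means:
  mean(U) = (3 + 2 + 5 + 3 + 2) / 5 = 15/5 = 3
  mean(V) = (4 + 5 + 7 + 8 + 5) / 5 = 29/5 = 5.8

Step 2 — sample covariance S[i,j] = (1/(n-1)) · Σ_k (x_{k,i} - mean_i) · (x_{k,j} - mean_j), with n-1 = 4.
  S[U,U] = ((0)·(0) + (-1)·(-1) + (2)·(2) + (0)·(0) + (-1)·(-1)) / 4 = 6/4 = 1.5
  S[U,V] = ((0)·(-1.8) + (-1)·(-0.8) + (2)·(1.2) + (0)·(2.2) + (-1)·(-0.8)) / 4 = 4/4 = 1
  S[V,V] = ((-1.8)·(-1.8) + (-0.8)·(-0.8) + (1.2)·(1.2) + (2.2)·(2.2) + (-0.8)·(-0.8)) / 4 = 10.8/4 = 2.7

S is symmetric (S[j,i] = S[i,j]). Assembling:

S = [[1.5, 1],
 [1, 2.7]]


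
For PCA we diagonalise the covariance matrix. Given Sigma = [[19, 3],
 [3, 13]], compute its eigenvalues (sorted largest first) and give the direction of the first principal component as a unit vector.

Step 1 — characteristic polynomial of 2×2 Sigma:
  det(Sigma - λI) = λ² - trace · λ + det = 0.
  trace = 19 + 13 = 32, det = 19·13 - (3)² = 238.
Step 2 — discriminant:
  Δ = trace² - 4·det = 1024 - 952 = 72.
Step 3 — eigenvalues:
  λ = (trace ± √Δ)/2 = (32 ± 8.4853)/2,
  λ_1 = 20.2426,  λ_2 = 11.7574.

Step 4 — unit eigenvector for λ_1: solve (Sigma - λ_1 I)v = 0. First row:
  (19 - 20.2426)·v_x + (3)·v_y = 0, i.e. (-1.2426)·v_x + (3)·v_y = 0,
  so v ∝ (b, λ_1 - a) = (3, 1.2426) = u.
  ||u|| = √((3)² + (1.2426)²) = √(10.5442) ≈ 3.2472,
  v_1 = u/||u|| ≈ (0.9239, 0.3827) (||v_1|| = 1).

λ_1 = 20.2426,  λ_2 = 11.7574;  v_1 ≈ (0.9239, 0.3827)


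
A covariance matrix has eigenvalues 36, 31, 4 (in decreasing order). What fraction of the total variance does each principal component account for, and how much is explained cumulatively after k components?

Step 1 — total variance = trace(Sigma) = Σ λ_i = 36 + 31 + 4 = 71.

Step 2 — fraction explained by component i = λ_i / Σ λ:
  PC1: 36/71 = 0.507
  PC2: 31/71 = 0.4366
  PC3: 4/71 = 0.0563

Step 3 — cumulative fraction after k components = (λ_1 + ... + λ_k) / Σ λ:
  k = 1: 36/71 = 0.507
  k = 2: (36 + 31)/71 = 67/71 = 0.9437
  k = 3: (36 + 31 + 4)/71 = 71/71 = 1

Summary (fraction, with percent):

explained: PC1 0.507 (50.7%), PC2 0.4366 (43.66%), PC3 0.0563 (5.63%);  cumulative: 0.507, 0.9437, 1


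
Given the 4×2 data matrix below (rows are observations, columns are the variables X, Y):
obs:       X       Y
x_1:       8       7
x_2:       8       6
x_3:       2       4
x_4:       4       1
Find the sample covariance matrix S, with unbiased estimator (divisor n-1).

Step 1 — column means:
  mean(X) = (8 + 8 + 2 + 4) / 4 = 22/4 = 5.5
  mean(Y) = (7 + 6 + 4 + 1) / 4 = 18/4 = 4.5

Step 2 — sample covariance S[i,j] = (1/(n-1)) · Σ_k (x_{k,i} - mean_i) · (x_{k,j} - mean_j), with n-1 = 3.
  S[X,X] = ((2.5)·(2.5) + (2.5)·(2.5) + (-3.5)·(-3.5) + (-1.5)·(-1.5)) / 3 = 27/3 = 9
  S[X,Y] = ((2.5)·(2.5) + (2.5)·(1.5) + (-3.5)·(-0.5) + (-1.5)·(-3.5)) / 3 = 17/3 = 5.6667
  S[Y,Y] = ((2.5)·(2.5) + (1.5)·(1.5) + (-0.5)·(-0.5) + (-3.5)·(-3.5)) / 3 = 21/3 = 7

S is symmetric (S[j,i] = S[i,j]). Assembling:

S = [[9, 5.6667],
 [5.6667, 7]]


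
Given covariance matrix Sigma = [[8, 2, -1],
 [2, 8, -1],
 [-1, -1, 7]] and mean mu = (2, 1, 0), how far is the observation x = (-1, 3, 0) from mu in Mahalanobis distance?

Step 1 — centre the observation: (x - mu) = (-3, 2, 0).

Step 2 — invert Sigma (cofactor / det for 3×3, or solve directly):
  Sigma^{-1} = [[0.1348, -0.0319, 0.0147],
 [-0.0319, 0.1348, 0.0147],
 [0.0147, 0.0147, 0.1471]].

Step 3 — form the quadratic (x - mu)^T · Sigma^{-1} · (x - mu):
  Sigma^{-1} · (x - mu) = (-0.4681, 0.3652, -0.0147).
  (x - mu)^T · [Sigma^{-1} · (x - mu)] = (-3)·(-0.4681) + (2)·(0.3652) + (0)·(-0.0147) = 2.1348.

Step 4 — take square root: d = √(2.1348) ≈ 1.4611.

d(x, mu) = √(2.1348) ≈ 1.4611


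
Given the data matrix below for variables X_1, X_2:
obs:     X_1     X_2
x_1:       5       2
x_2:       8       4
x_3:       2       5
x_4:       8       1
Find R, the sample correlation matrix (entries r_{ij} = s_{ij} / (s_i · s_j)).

Step 1 — column means:
  mean(X_1) = (5 + 8 + 2 + 8) / 4 = 23/4 = 5.75
  mean(X_2) = (2 + 4 + 5 + 1) / 4 = 12/4 = 3

Step 2 — sample variances and covariances s[i,j] = (1/(n-1)) · Σ_k (x_{k,i} - mean_i) · (x_{k,j} - mean_j), with n-1 = 3:
  s[X_1,X_1] = ((-0.75)·(-0.75) + (2.25)·(2.25) + (-3.75)·(-3.75) + (2.25)·(2.25)) / 3 = 24.75/3 = 8.25
  s[X_1,X_2] = ((-0.75)·(-1) + (2.25)·(1) + (-3.75)·(2) + (2.25)·(-2)) / 3 = -9/3 = -3
  s[X_2,X_2] = ((-1)·(-1) + (1)·(1) + (2)·(2) + (-2)·(-2)) / 3 = 10/3 = 3.3333
  Sample standard deviations s_i = √(s[i,i]):
  s(X_1) = √(8.25) = 2.8723
  s(X_2) = √(3.3333) = 1.8257

Step 3 — r_{ij} = s_{ij} / (s_i · s_j):
  r[X_1,X_1] = 1 (diagonal).
  r[X_1,X_2] = -3 / (2.8723 · 1.8257) = -3 / 5.244 = -0.5721
  r[X_2,X_2] = 1 (diagonal).

R is symmetric with unit diagonal. Assembling:

R = [[1, -0.5721],
 [-0.5721, 1]]


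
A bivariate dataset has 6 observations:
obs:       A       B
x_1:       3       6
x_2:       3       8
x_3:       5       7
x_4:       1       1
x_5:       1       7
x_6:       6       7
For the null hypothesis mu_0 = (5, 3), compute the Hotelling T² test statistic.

Step 1 — sample mean vector:
  mean(A) = (3 + 3 + 5 + 1 + 1 + 6) / 6 = 19/6 = 3.1667
  mean(B) = (6 + 8 + 7 + 1 + 7 + 7) / 6 = 36/6 = 6
  x̄ = (3.1667, 6),  deviation x̄ - mu_0 = (3.1667, 6) - (5, 3) = (-1.8333, 3).

Step 2 — sample covariance matrix, S[i,j] = (1/(n-1)) · Σ_k (x_{k,i} - mean_i) · (x_{k,j} - mean_j), divisor n-1 = 5:
  S[A,A] = ((-0.1667)·(-0.1667) + (-0.1667)·(-0.1667) + (1.8333)·(1.8333) + (-2.1667)·(-2.1667) + (-2.1667)·(-2.1667) + (2.8333)·(2.8333)) / 5 = 20.8333/5 = 4.1667
  S[A,B] = ((-0.1667)·(0) + (-0.1667)·(2) + (1.8333)·(1) + (-2.1667)·(-5) + (-2.1667)·(1) + (2.8333)·(1)) / 5 = 13/5 = 2.6
  S[B,B] = ((0)·(0) + (2)·(2) + (1)·(1) + (-5)·(-5) + (1)·(1) + (1)·(1)) / 5 = 32/5 = 6.4
  S = [[4.1667, 2.6],
 [2.6, 6.4]].

Step 3 — invert S. det(S) = 4.1667·6.4 - (2.6)² = 19.9067.
  S^{-1} = (1/det) · [[d, -b], [-b, a]] = [[0.3215, -0.1306],
 [-0.1306, 0.2093]].

Step 4 — quadratic form (x̄ - mu_0)^T · S^{-1} · (x̄ - mu_0):
  S^{-1} · (x̄ - mu_0) = (-0.9812, 0.8674),
  (x̄ - mu_0)^T · [...] = (-1.8333)·(-0.9812) + (3)·(0.8674) = 4.4011.

Step 5 — scale by n: T² = 6 · 4.4011 = 26.4066.

T² ≈ 26.4066


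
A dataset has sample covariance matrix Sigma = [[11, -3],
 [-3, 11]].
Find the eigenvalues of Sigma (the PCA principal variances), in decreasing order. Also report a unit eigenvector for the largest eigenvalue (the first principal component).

Step 1 — characteristic polynomial of 2×2 Sigma:
  det(Sigma - λI) = λ² - trace · λ + det = 0.
  trace = 11 + 11 = 22, det = 11·11 - (-3)² = 112.
Step 2 — discriminant:
  Δ = trace² - 4·det = 484 - 448 = 36.
Step 3 — eigenvalues:
  λ = (trace ± √Δ)/2 = (22 ± 6)/2,
  λ_1 = 14,  λ_2 = 8.

Step 4 — unit eigenvector for λ_1: solve (Sigma - λ_1 I)v = 0. First row:
  (11 - 14)·v_x + (-3)·v_y = 0, i.e. (-3)·v_x + (-3)·v_y = 0,
  so v ∝ (b, λ_1 - a) = (-3, 3); multiply by -1 so the first entry is positive: u = (3, -3).
  ||u|| = √((3)² + (-3)²) = √(18) ≈ 4.2426,
  v_1 = u/||u|| ≈ (0.7071, -0.7071) (||v_1|| = 1).

λ_1 = 14,  λ_2 = 8;  v_1 ≈ (0.7071, -0.7071)


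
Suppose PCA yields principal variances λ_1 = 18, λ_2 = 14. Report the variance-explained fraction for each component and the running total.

Step 1 — total variance = trace(Sigma) = Σ λ_i = 18 + 14 = 32.

Step 2 — fraction explained by component i = λ_i / Σ λ:
  PC1: 18/32 = 0.5625
  PC2: 14/32 = 0.4375

Step 3 — cumulative fraction after k components = (λ_1 + ... + λ_k) / Σ λ:
  k = 1: 18/32 = 0.5625
  k = 2: (18 + 14)/32 = 32/32 = 1

Summary (fraction, with percent):

explained: PC1 0.5625 (56.25%), PC2 0.4375 (43.75%);  cumulative: 0.5625, 1


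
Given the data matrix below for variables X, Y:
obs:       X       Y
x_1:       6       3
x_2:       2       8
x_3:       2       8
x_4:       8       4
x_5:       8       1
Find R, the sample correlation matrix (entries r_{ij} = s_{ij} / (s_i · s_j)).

Step 1 — column means:
  mean(X) = (6 + 2 + 2 + 8 + 8) / 5 = 26/5 = 5.2
  mean(Y) = (3 + 8 + 8 + 4 + 1) / 5 = 24/5 = 4.8

Step 2 — sample variances and covariances s[i,j] = (1/(n-1)) · Σ_k (x_{k,i} - mean_i) · (x_{k,j} - mean_j), with n-1 = 4:
  s[X,X] = ((0.8)·(0.8) + (-3.2)·(-3.2) + (-3.2)·(-3.2) + (2.8)·(2.8) + (2.8)·(2.8)) / 4 = 36.8/4 = 9.2
  s[X,Y] = ((0.8)·(-1.8) + (-3.2)·(3.2) + (-3.2)·(3.2) + (2.8)·(-0.8) + (2.8)·(-3.8)) / 4 = -34.8/4 = -8.7
  s[Y,Y] = ((-1.8)·(-1.8) + (3.2)·(3.2) + (3.2)·(3.2) + (-0.8)·(-0.8) + (-3.8)·(-3.8)) / 4 = 38.8/4 = 9.7
  Sample standard deviations s_i = √(s[i,i]):
  s(X) = √(9.2) = 3.0332
  s(Y) = √(9.7) = 3.1145

Step 3 — r_{ij} = s_{ij} / (s_i · s_j):
  r[X,X] = 1 (diagonal).
  r[X,Y] = -8.7 / (3.0332 · 3.1145) = -8.7 / 9.4467 = -0.921
  r[Y,Y] = 1 (diagonal).

R is symmetric with unit diagonal. Assembling:

R = [[1, -0.921],
 [-0.921, 1]]


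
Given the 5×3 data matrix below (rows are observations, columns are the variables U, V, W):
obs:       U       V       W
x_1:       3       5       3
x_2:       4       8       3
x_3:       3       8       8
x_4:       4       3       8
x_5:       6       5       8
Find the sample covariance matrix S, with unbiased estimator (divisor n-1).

Step 1 — column means:
  mean(U) = (3 + 4 + 3 + 4 + 6) / 5 = 20/5 = 4
  mean(V) = (5 + 8 + 8 + 3 + 5) / 5 = 29/5 = 5.8
  mean(W) = (3 + 3 + 8 + 8 + 8) / 5 = 30/5 = 6

Step 2 — sample covariance S[i,j] = (1/(n-1)) · Σ_k (x_{k,i} - mean_i) · (x_{k,j} - mean_j), with n-1 = 4.
  S[U,U] = ((-1)·(-1) + (0)·(0) + (-1)·(-1) + (0)·(0) + (2)·(2)) / 4 = 6/4 = 1.5
  S[U,V] = ((-1)·(-0.8) + (0)·(2.2) + (-1)·(2.2) + (0)·(-2.8) + (2)·(-0.8)) / 4 = -3/4 = -0.75
  S[U,W] = ((-1)·(-3) + (0)·(-3) + (-1)·(2) + (0)·(2) + (2)·(2)) / 4 = 5/4 = 1.25
  S[V,V] = ((-0.8)·(-0.8) + (2.2)·(2.2) + (2.2)·(2.2) + (-2.8)·(-2.8) + (-0.8)·(-0.8)) / 4 = 18.8/4 = 4.7
  S[V,W] = ((-0.8)·(-3) + (2.2)·(-3) + (2.2)·(2) + (-2.8)·(2) + (-0.8)·(2)) / 4 = -7/4 = -1.75
  S[W,W] = ((-3)·(-3) + (-3)·(-3) + (2)·(2) + (2)·(2) + (2)·(2)) / 4 = 30/4 = 7.5

S is symmetric (S[j,i] = S[i,j]). Assembling:

S = [[1.5, -0.75, 1.25],
 [-0.75, 4.7, -1.75],
 [1.25, -1.75, 7.5]]


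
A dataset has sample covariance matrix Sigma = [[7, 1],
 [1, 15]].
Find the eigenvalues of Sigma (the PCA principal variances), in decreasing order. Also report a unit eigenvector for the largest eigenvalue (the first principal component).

Step 1 — characteristic polynomial of 2×2 Sigma:
  det(Sigma - λI) = λ² - trace · λ + det = 0.
  trace = 7 + 15 = 22, det = 7·15 - (1)² = 104.
Step 2 — discriminant:
  Δ = trace² - 4·det = 484 - 416 = 68.
Step 3 — eigenvalues:
  λ = (trace ± √Δ)/2 = (22 ± 8.2462)/2,
  λ_1 = 15.1231,  λ_2 = 6.8769.

Step 4 — unit eigenvector for λ_1: solve (Sigma - λ_1 I)v = 0. First row:
  (7 - 15.1231)·v_x + (1)·v_y = 0, i.e. (-8.1231)·v_x + (1)·v_y = 0,
  so v ∝ (b, λ_1 - a) = (1, 8.1231) = u.
  ||u|| = √((1)² + (8.1231)²) = √(66.9848) ≈ 8.1844,
  v_1 = u/||u|| ≈ (0.1222, 0.9925) (||v_1|| = 1).

λ_1 = 15.1231,  λ_2 = 6.8769;  v_1 ≈ (0.1222, 0.9925)


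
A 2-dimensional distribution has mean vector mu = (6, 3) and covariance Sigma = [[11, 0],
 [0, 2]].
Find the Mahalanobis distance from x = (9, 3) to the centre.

Step 1 — centre the observation: (x - mu) = (3, 0).

Step 2 — invert Sigma. det(Sigma) = 11·2 - (0)² = 22.
  Sigma^{-1} = (1/det) · [[d, -b], [-b, a]] = [[0.0909, 0],
 [0, 0.5]].

Step 3 — form the quadratic (x - mu)^T · Sigma^{-1} · (x - mu):
  Sigma^{-1} · (x - mu) = (0.2727, 0).
  (x - mu)^T · [Sigma^{-1} · (x - mu)] = (3)·(0.2727) + (0)·(0) = 0.8182.

Step 4 — take square root: d = √(0.8182) ≈ 0.9045.

d(x, mu) = √(0.8182) ≈ 0.9045


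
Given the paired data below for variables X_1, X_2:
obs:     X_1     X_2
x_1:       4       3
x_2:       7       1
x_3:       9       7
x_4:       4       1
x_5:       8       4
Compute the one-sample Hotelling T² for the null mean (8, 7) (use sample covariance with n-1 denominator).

Step 1 — sample mean vector:
  mean(X_1) = (4 + 7 + 9 + 4 + 8) / 5 = 32/5 = 6.4
  mean(X_2) = (3 + 1 + 7 + 1 + 4) / 5 = 16/5 = 3.2
  x̄ = (6.4, 3.2),  deviation x̄ - mu_0 = (6.4, 3.2) - (8, 7) = (-1.6, -3.8).

Step 2 — sample covariance matrix, S[i,j] = (1/(n-1)) · Σ_k (x_{k,i} - mean_i) · (x_{k,j} - mean_j), divisor n-1 = 4:
  S[X_1,X_1] = ((-2.4)·(-2.4) + (0.6)·(0.6) + (2.6)·(2.6) + (-2.4)·(-2.4) + (1.6)·(1.6)) / 4 = 21.2/4 = 5.3
  S[X_1,X_2] = ((-2.4)·(-0.2) + (0.6)·(-2.2) + (2.6)·(3.8) + (-2.4)·(-2.2) + (1.6)·(0.8)) / 4 = 15.6/4 = 3.9
  S[X_2,X_2] = ((-0.2)·(-0.2) + (-2.2)·(-2.2) + (3.8)·(3.8) + (-2.2)·(-2.2) + (0.8)·(0.8)) / 4 = 24.8/4 = 6.2
  S = [[5.3, 3.9],
 [3.9, 6.2]].

Step 3 — invert S. det(S) = 5.3·6.2 - (3.9)² = 17.65.
  S^{-1} = (1/det) · [[d, -b], [-b, a]] = [[0.3513, -0.221],
 [-0.221, 0.3003]].

Step 4 — quadratic form (x̄ - mu_0)^T · S^{-1} · (x̄ - mu_0):
  S^{-1} · (x̄ - mu_0) = (0.2776, -0.7875),
  (x̄ - mu_0)^T · [...] = (-1.6)·(0.2776) + (-3.8)·(-0.7875) = 2.5484.

Step 5 — scale by n: T² = 5 · 2.5484 = 12.7422.

T² ≈ 12.7422


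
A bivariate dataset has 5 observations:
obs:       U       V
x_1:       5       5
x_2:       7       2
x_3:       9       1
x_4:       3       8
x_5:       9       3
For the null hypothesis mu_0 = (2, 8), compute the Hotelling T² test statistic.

Step 1 — sample mean vector:
  mean(U) = (5 + 7 + 9 + 3 + 9) / 5 = 33/5 = 6.6
  mean(V) = (5 + 2 + 1 + 8 + 3) / 5 = 19/5 = 3.8
  x̄ = (6.6, 3.8),  deviation x̄ - mu_0 = (6.6, 3.8) - (2, 8) = (4.6, -4.2).

Step 2 — sample covariance matrix, S[i,j] = (1/(n-1)) · Σ_k (x_{k,i} - mean_i) · (x_{k,j} - mean_j), divisor n-1 = 4:
  S[U,U] = ((-1.6)·(-1.6) + (0.4)·(0.4) + (2.4)·(2.4) + (-3.6)·(-3.6) + (2.4)·(2.4)) / 4 = 27.2/4 = 6.8
  S[U,V] = ((-1.6)·(1.2) + (0.4)·(-1.8) + (2.4)·(-2.8) + (-3.6)·(4.2) + (2.4)·(-0.8)) / 4 = -26.4/4 = -6.6
  S[V,V] = ((1.2)·(1.2) + (-1.8)·(-1.8) + (-2.8)·(-2.8) + (4.2)·(4.2) + (-0.8)·(-0.8)) / 4 = 30.8/4 = 7.7
  S = [[6.8, -6.6],
 [-6.6, 7.7]].

Step 3 — invert S. det(S) = 6.8·7.7 - (-6.6)² = 8.8.
  S^{-1} = (1/det) · [[d, -b], [-b, a]] = [[0.875, 0.75],
 [0.75, 0.7727]].

Step 4 — quadratic form (x̄ - mu_0)^T · S^{-1} · (x̄ - mu_0):
  S^{-1} · (x̄ - mu_0) = (0.875, 0.2045),
  (x̄ - mu_0)^T · [...] = (4.6)·(0.875) + (-4.2)·(0.2045) = 3.1659.

Step 5 — scale by n: T² = 5 · 3.1659 = 15.8295.

T² ≈ 15.8295


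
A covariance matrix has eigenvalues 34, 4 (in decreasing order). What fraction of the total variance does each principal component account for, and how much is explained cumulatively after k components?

Step 1 — total variance = trace(Sigma) = Σ λ_i = 34 + 4 = 38.

Step 2 — fraction explained by component i = λ_i / Σ λ:
  PC1: 34/38 = 0.8947
  PC2: 4/38 = 0.1053

Step 3 — cumulative fraction after k components = (λ_1 + ... + λ_k) / Σ λ:
  k = 1: 34/38 = 0.8947
  k = 2: (34 + 4)/38 = 38/38 = 1

Summary (fraction, with percent):

explained: PC1 0.8947 (89.47%), PC2 0.1053 (10.53%);  cumulative: 0.8947, 1


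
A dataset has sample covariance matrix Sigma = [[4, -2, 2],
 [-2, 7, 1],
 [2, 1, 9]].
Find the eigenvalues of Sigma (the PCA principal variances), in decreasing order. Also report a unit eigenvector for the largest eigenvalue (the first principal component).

Step 1 — characteristic polynomial p(λ) = det(λI - Sigma) = λ³ - tr·λ² + c_1·λ - det, where tr = trace, c_1 = sum of the principal 2×2 minors, det = det(Sigma):
  tr = 4 + 7 + 9 = 20,
  c_1 = (4·7 - (-2)²) + (4·9 - (2)²) + (7·9 - (1)²) = 24 + 32 + 62 = 118,
  det = 4·(7·9 - (1)²) - (-2)·((-2)·9 - (1)·(2)) + (2)·((-2)·(1) - 7·(2)) = 4·(62) - (-2)·(-20) + (2)·(-16) = 176.
  So p(λ) = λ³ - 20λ² + 118λ - 176.
Step 2 — look for an integer root (rational root theorem: any rational root is an integer divisor of 176). Testing λ = 8:
  p(8) = 512 - 1280 + 944 - 176 = 0  ✓
  Dividing out (λ - 8): p(λ) = (λ - 8)(λ² - 12λ + 22).
Step 3 — remaining eigenvalues from the quadratic λ² - 12λ + 22 = 0:
  Δ = 12² - 4·22 = 144 - 88 = 56,  λ = (12 ± √56)/2 = (12 ± 7.4833)/2 ≈ 9.7417 or 2.2583.
  Sorted: λ_1 = 9.7417,  λ_2 = 8,  λ_3 = 2.2583  (check: sum = 20 = tr ✓).

Step 4 — unit eigenvector for λ_1 ≈ 9.7417: v spans the null space of (Sigma - λ_1 I), whose rows are
  r_1 = (-5.7417, -2, 2),  r_2 = (-2, -2.7417, 1),  r_3 = (2, 1, -0.7417).
  v is orthogonal to every row, so take v ∝ r_1 × r_2 = ((-2)·(1) - (2)·(-2.7417), (2)·(-2) - (-5.7417)·(1), (-5.7417)·(-2.7417) - (-2)·(-2)) ≈ (3.4833, 1.7417, 11.7417).
  Let u = (3.4833, 1.7417, 11.7417).
  ||u|| = √((3.4833)² + (1.7417)² + (11.7417)²) = √(153.0334) ≈ 12.3707,  v_1 = u/||u|| ≈ (0.2816, 0.1408, 0.9492) (||v_1|| = 1).

λ_1 = 9.7417,  λ_2 = 8,  λ_3 = 2.2583;  v_1 ≈ (0.2816, 0.1408, 0.9492)


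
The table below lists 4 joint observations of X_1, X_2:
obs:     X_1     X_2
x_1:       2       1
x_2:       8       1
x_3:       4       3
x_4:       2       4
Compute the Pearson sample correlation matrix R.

Step 1 — column means:
  mean(X_1) = (2 + 8 + 4 + 2) / 4 = 16/4 = 4
  mean(X_2) = (1 + 1 + 3 + 4) / 4 = 9/4 = 2.25

Step 2 — sample variances and covariances s[i,j] = (1/(n-1)) · Σ_k (x_{k,i} - mean_i) · (x_{k,j} - mean_j), with n-1 = 3:
  s[X_1,X_1] = ((-2)·(-2) + (4)·(4) + (0)·(0) + (-2)·(-2)) / 3 = 24/3 = 8
  s[X_1,X_2] = ((-2)·(-1.25) + (4)·(-1.25) + (0)·(0.75) + (-2)·(1.75)) / 3 = -6/3 = -2
  s[X_2,X_2] = ((-1.25)·(-1.25) + (-1.25)·(-1.25) + (0.75)·(0.75) + (1.75)·(1.75)) / 3 = 6.75/3 = 2.25
  Sample standard deviations s_i = √(s[i,i]):
  s(X_1) = √(8) = 2.8284
  s(X_2) = √(2.25) = 1.5

Step 3 — r_{ij} = s_{ij} / (s_i · s_j):
  r[X_1,X_1] = 1 (diagonal).
  r[X_1,X_2] = -2 / (2.8284 · 1.5) = -2 / 4.2426 = -0.4714
  r[X_2,X_2] = 1 (diagonal).

R is symmetric with unit diagonal. Assembling:

R = [[1, -0.4714],
 [-0.4714, 1]]


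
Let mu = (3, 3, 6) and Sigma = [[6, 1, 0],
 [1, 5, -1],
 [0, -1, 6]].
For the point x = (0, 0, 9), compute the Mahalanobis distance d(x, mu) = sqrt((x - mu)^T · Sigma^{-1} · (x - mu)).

Step 1 — centre the observation: (x - mu) = (-3, -3, 3).

Step 2 — invert Sigma (cofactor / det for 3×3, or solve directly):
  Sigma^{-1} = [[0.1726, -0.0357, -0.006],
 [-0.0357, 0.2143, 0.0357],
 [-0.006, 0.0357, 0.1726]].

Step 3 — form the quadratic (x - mu)^T · Sigma^{-1} · (x - mu):
  Sigma^{-1} · (x - mu) = (-0.4286, -0.4286, 0.4286).
  (x - mu)^T · [Sigma^{-1} · (x - mu)] = (-3)·(-0.4286) + (-3)·(-0.4286) + (3)·(0.4286) = 3.8571.

Step 4 — take square root: d = √(3.8571) ≈ 1.964.

d(x, mu) = √(3.8571) ≈ 1.964


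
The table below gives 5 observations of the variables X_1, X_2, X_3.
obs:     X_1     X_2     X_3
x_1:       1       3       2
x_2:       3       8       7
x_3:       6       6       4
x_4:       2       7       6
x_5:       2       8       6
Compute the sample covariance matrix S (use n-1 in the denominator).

Step 1 — column means:
  mean(X_1) = (1 + 3 + 6 + 2 + 2) / 5 = 14/5 = 2.8
  mean(X_2) = (3 + 8 + 6 + 7 + 8) / 5 = 32/5 = 6.4
  mean(X_3) = (2 + 7 + 4 + 6 + 6) / 5 = 25/5 = 5

Step 2 — sample covariance S[i,j] = (1/(n-1)) · Σ_k (x_{k,i} - mean_i) · (x_{k,j} - mean_j), with n-1 = 4.
  S[X_1,X_1] = ((-1.8)·(-1.8) + (0.2)·(0.2) + (3.2)·(3.2) + (-0.8)·(-0.8) + (-0.8)·(-0.8)) / 4 = 14.8/4 = 3.7
  S[X_1,X_2] = ((-1.8)·(-3.4) + (0.2)·(1.6) + (3.2)·(-0.4) + (-0.8)·(0.6) + (-0.8)·(1.6)) / 4 = 3.4/4 = 0.85
  S[X_1,X_3] = ((-1.8)·(-3) + (0.2)·(2) + (3.2)·(-1) + (-0.8)·(1) + (-0.8)·(1)) / 4 = 1/4 = 0.25
  S[X_2,X_2] = ((-3.4)·(-3.4) + (1.6)·(1.6) + (-0.4)·(-0.4) + (0.6)·(0.6) + (1.6)·(1.6)) / 4 = 17.2/4 = 4.3
  S[X_2,X_3] = ((-3.4)·(-3) + (1.6)·(2) + (-0.4)·(-1) + (0.6)·(1) + (1.6)·(1)) / 4 = 16/4 = 4
  S[X_3,X_3] = ((-3)·(-3) + (2)·(2) + (-1)·(-1) + (1)·(1) + (1)·(1)) / 4 = 16/4 = 4

S is symmetric (S[j,i] = S[i,j]). Assembling:

S = [[3.7, 0.85, 0.25],
 [0.85, 4.3, 4],
 [0.25, 4, 4]]
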